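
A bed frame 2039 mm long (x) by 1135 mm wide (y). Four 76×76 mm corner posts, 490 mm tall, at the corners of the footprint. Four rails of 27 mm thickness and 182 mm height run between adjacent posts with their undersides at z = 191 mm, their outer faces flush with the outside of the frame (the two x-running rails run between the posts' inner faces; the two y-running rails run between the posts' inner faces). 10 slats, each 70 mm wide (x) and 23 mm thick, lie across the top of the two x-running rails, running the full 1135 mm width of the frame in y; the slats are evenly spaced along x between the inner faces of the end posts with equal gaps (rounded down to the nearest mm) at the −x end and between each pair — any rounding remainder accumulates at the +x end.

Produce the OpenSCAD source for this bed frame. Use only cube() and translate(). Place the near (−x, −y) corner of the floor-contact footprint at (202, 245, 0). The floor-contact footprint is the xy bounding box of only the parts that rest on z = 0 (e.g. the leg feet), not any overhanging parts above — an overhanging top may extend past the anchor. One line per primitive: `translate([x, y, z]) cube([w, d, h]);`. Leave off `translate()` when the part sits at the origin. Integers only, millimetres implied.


translate([202, 245, 0]) cube([76, 76, 490]);
translate([202, 1304, 0]) cube([76, 76, 490]);
translate([2165, 245, 0]) cube([76, 76, 490]);
translate([2165, 1304, 0]) cube([76, 76, 490]);
translate([278, 245, 191]) cube([1887, 27, 182]);
translate([278, 1353, 191]) cube([1887, 27, 182]);
translate([202, 321, 191]) cube([27, 983, 182]);
translate([2214, 321, 191]) cube([27, 983, 182]);
translate([385, 245, 373]) cube([70, 1135, 23]);
translate([562, 245, 373]) cube([70, 1135, 23]);
translate([739, 245, 373]) cube([70, 1135, 23]);
translate([916, 245, 373]) cube([70, 1135, 23]);
translate([1093, 245, 373]) cube([70, 1135, 23]);
translate([1270, 245, 373]) cube([70, 1135, 23]);
translate([1447, 245, 373]) cube([70, 1135, 23]);
translate([1624, 245, 373]) cube([70, 1135, 23]);
translate([1801, 245, 373]) cube([70, 1135, 23]);
translate([1978, 245, 373]) cube([70, 1135, 23]);


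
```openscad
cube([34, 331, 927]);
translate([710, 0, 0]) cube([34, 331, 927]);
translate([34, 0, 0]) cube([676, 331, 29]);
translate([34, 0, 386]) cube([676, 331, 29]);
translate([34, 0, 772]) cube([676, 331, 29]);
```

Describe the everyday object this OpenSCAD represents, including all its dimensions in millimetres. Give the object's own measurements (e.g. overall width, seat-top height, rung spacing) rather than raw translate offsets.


An open bookshelf. Two side panels, each 34 mm thick, 331 mm deep and 927 mm tall, stand 744 mm apart (outside-to-outside). Between them sit 3 shelves, each 29 mm thick and 331 mm deep, spanning the full gap between the sides. The bottom shelf rests on the floor (its underside at z = 0) and the clear gap between one shelf's top and the next shelf's underside is 357 mm.


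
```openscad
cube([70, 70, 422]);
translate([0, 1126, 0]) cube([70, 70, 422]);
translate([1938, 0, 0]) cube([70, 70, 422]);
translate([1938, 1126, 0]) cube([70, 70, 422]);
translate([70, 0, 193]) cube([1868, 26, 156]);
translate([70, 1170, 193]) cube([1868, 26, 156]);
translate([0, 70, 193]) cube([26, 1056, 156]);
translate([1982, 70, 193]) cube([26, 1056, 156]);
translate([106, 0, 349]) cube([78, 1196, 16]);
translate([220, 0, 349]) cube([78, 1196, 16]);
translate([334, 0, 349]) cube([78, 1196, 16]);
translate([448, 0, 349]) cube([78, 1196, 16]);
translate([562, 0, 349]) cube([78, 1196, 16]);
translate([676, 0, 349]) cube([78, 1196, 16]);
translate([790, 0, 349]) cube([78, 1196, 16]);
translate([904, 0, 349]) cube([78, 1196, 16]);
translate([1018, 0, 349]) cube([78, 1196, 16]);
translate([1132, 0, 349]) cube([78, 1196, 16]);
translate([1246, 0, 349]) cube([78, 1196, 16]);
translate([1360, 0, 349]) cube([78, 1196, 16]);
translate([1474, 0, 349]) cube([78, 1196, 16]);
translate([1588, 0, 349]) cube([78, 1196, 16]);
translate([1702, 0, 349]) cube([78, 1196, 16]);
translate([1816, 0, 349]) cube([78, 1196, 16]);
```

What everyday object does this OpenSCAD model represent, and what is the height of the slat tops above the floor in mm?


A bed frame. The slat-top height is 365 mm.

Four posts, four rails, and a row of slats — a bed frame. Slats sit on the rails at z = 193 + 156 = 349; with slat thickness 16, the top is 365 mm.


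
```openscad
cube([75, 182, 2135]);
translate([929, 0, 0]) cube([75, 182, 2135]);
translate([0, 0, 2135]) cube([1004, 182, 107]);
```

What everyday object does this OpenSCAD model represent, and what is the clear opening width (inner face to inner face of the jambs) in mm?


A door frame. The clear opening width is 854 mm.

Two 2135 mm tall posts with a header on top — a door frame. The left jamb is 75 mm wide at x = 0; the right jamb starts at x = 929. The clear opening is 929 − 75 = 854 mm.


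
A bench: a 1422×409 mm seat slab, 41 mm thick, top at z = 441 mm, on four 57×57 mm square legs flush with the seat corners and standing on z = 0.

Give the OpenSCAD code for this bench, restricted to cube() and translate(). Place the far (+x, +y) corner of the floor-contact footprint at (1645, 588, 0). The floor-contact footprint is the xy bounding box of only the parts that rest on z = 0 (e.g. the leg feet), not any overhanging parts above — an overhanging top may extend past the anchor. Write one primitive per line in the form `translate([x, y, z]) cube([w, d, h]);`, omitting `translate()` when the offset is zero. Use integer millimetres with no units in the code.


// leg_h = 441 − 41 = 400
translate([223, 179, 400]) cube([1422, 409, 41]);
translate([223, 179, 0]) cube([57, 57, 400]);
translate([223, 531, 0]) cube([57, 57, 400]);
translate([1588, 179, 0]) cube([57, 57, 400]);
translate([1588, 531, 0]) cube([57, 57, 400]);


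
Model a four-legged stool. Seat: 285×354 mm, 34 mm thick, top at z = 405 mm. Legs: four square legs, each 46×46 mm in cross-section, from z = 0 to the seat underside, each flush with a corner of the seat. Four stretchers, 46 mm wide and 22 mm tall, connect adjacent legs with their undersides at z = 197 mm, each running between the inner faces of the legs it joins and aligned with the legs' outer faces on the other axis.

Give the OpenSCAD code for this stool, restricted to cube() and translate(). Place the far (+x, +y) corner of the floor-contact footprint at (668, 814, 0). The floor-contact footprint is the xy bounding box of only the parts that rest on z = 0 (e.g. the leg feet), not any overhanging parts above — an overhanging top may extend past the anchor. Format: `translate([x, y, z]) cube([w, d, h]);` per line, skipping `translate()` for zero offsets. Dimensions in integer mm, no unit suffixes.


translate([383, 460, 371]) cube([285, 354, 34]);
translate([383, 460, 0]) cube([46, 46, 371]);
translate([622, 460, 0]) cube([46, 46, 371]);
translate([383, 768, 0]) cube([46, 46, 371]);
translate([622, 768, 0]) cube([46, 46, 371]);
translate([429, 460, 197]) cube([193, 46, 22]);
translate([429, 768, 197]) cube([193, 46, 22]);
translate([383, 506, 197]) cube([46, 262, 22]);
translate([622, 506, 197]) cube([46, 262, 22]);


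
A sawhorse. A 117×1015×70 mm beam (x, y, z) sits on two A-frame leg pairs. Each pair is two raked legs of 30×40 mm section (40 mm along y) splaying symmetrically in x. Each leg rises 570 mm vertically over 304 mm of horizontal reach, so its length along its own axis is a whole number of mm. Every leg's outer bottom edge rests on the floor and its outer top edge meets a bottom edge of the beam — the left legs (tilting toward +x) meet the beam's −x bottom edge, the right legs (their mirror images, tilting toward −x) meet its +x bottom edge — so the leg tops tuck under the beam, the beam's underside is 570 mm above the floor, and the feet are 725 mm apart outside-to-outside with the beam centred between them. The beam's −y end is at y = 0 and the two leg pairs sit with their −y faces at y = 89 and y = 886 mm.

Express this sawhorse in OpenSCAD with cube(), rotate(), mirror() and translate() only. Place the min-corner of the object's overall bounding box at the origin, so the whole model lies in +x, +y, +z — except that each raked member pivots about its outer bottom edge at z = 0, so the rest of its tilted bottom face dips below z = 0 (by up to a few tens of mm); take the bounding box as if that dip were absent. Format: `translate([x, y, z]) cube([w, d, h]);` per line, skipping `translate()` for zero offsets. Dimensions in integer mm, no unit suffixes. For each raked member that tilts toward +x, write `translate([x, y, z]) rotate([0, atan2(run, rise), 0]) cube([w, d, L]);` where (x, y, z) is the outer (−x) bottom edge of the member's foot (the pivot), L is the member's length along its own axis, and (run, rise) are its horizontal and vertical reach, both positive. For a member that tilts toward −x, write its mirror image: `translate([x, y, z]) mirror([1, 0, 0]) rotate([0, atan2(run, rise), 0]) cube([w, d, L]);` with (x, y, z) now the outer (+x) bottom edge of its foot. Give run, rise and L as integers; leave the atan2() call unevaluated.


// leg length = √(304² + 570²) = 646
// right-leg outer foot x = 2·304 + 117 = 725
// beam min-corner = (304, 0, 570)
translate([304, 0, 570]) cube([117, 1015, 70]);
translate([0, 89, 0]) rotate([0, atan2(304, 570), 0]) cube([30, 40, 646]);
translate([725, 89, 0]) mirror([1, 0, 0]) rotate([0, atan2(304, 570), 0]) cube([30, 40, 646]);
translate([0, 886, 0]) rotate([0, atan2(304, 570), 0]) cube([30, 40, 646]);
translate([725, 886, 0]) mirror([1, 0, 0]) rotate([0, atan2(304, 570), 0]) cube([30, 40, 646]);


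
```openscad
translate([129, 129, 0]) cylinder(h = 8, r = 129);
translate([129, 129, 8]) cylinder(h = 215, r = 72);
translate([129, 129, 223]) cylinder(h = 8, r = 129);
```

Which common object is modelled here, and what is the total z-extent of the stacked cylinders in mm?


A spool. The overall height is 231 mm.

Three coaxial cylinders, large–small–large — a spool. Two 8 mm flanges and a 215 mm core give 8 + 215 + 8 = 231 mm.


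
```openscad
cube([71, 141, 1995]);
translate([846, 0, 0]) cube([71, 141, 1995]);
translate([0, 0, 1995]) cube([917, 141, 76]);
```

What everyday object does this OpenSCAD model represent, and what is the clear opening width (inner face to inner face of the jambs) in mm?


A door frame. The clear opening width is 775 mm.

Two 1995 mm tall posts with a header on top — a door frame. The left jamb is 71 mm wide at x = 0; the right jamb starts at x = 846. The clear opening is 846 − 71 = 775 mm.


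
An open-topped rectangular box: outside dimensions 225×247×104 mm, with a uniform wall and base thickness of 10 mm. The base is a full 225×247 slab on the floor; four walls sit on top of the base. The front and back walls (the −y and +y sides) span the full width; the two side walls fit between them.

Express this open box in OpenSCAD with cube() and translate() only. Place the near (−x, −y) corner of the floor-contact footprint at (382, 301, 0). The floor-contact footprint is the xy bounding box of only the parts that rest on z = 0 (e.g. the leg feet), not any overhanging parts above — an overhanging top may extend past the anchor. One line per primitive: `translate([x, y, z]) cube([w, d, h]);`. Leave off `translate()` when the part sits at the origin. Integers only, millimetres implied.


translate([382, 301, 0]) cube([225, 247, 10]);
translate([382, 301, 10]) cube([225, 10, 94]);
translate([382, 538, 10]) cube([225, 10, 94]);
translate([382, 311, 10]) cube([10, 227, 94]);
translate([597, 311, 10]) cube([10, 227, 94]);


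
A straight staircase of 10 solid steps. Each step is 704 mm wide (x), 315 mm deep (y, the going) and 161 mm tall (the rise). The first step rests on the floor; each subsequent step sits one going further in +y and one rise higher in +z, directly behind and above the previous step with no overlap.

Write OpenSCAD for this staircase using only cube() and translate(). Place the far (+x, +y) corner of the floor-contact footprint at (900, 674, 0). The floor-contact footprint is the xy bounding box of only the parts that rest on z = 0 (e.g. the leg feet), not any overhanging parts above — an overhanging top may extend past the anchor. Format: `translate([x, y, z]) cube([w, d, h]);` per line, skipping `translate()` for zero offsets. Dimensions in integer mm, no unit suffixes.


translate([196, 359, 0]) cube([704, 315, 161]);
translate([196, 674, 161]) cube([704, 315, 161]);
translate([196, 989, 322]) cube([704, 315, 161]);
translate([196, 1304, 483]) cube([704, 315, 161]);
translate([196, 1619, 644]) cube([704, 315, 161]);
translate([196, 1934, 805]) cube([704, 315, 161]);
translate([196, 2249, 966]) cube([704, 315, 161]);
translate([196, 2564, 1127]) cube([704, 315, 161]);
translate([196, 2879, 1288]) cube([704, 315, 161]);
translate([196, 3194, 1449]) cube([704, 315, 161]);


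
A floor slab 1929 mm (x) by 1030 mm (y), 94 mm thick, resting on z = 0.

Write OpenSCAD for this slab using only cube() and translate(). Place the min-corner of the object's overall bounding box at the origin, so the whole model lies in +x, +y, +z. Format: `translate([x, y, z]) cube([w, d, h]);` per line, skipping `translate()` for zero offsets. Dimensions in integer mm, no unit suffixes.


cube([1929, 1030, 94]);


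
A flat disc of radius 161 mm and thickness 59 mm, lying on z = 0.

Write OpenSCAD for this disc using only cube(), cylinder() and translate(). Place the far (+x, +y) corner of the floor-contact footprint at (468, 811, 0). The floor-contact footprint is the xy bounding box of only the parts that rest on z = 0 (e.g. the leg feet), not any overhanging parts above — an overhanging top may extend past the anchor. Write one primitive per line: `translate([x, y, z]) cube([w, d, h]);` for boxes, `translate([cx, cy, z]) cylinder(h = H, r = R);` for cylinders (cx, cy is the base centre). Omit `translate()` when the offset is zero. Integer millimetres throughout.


translate([307, 650, 0]) cylinder(h = 59, r = 161);


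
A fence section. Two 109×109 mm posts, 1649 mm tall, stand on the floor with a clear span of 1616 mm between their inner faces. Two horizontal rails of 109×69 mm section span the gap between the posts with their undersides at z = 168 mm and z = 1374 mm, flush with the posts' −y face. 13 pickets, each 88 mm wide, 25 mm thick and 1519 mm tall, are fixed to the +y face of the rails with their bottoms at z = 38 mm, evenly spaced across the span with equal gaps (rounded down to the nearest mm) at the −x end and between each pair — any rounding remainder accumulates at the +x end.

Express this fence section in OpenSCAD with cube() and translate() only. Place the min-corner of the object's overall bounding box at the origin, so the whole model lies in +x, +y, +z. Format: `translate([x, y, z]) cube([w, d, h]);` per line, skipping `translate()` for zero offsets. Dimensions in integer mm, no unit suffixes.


cube([109, 109, 1649]);
translate([1725, 0, 0]) cube([109, 109, 1649]);
translate([109, 0, 168]) cube([1616, 109, 69]);
translate([109, 0, 1374]) cube([1616, 109, 69]);
translate([142, 109, 38]) cube([88, 25, 1519]);
translate([263, 109, 38]) cube([88, 25, 1519]);
translate([384, 109, 38]) cube([88, 25, 1519]);
translate([505, 109, 38]) cube([88, 25, 1519]);
translate([626, 109, 38]) cube([88, 25, 1519]);
translate([747, 109, 38]) cube([88, 25, 1519]);
translate([868, 109, 38]) cube([88, 25, 1519]);
translate([989, 109, 38]) cube([88, 25, 1519]);
translate([1110, 109, 38]) cube([88, 25, 1519]);
translate([1231, 109, 38]) cube([88, 25, 1519]);
translate([1352, 109, 38]) cube([88, 25, 1519]);
translate([1473, 109, 38]) cube([88, 25, 1519]);
translate([1594, 109, 38]) cube([88, 25, 1519]);


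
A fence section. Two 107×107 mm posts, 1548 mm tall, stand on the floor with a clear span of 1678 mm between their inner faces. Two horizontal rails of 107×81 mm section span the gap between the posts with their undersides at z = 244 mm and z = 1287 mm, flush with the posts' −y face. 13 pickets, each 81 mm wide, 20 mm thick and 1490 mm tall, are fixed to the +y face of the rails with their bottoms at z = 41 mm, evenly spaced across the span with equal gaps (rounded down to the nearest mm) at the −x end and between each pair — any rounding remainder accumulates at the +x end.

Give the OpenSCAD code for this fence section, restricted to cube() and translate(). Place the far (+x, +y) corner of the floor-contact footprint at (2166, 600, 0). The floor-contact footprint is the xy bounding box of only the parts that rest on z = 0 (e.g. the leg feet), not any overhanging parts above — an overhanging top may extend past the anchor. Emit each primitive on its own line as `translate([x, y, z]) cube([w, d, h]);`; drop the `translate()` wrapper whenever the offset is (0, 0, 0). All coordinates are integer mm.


translate([274, 493, 0]) cube([107, 107, 1548]);
translate([2059, 493, 0]) cube([107, 107, 1548]);
translate([381, 493, 244]) cube([1678, 107, 81]);
translate([381, 493, 1287]) cube([1678, 107, 81]);
translate([425, 600, 41]) cube([81, 20, 1490]);
translate([550, 600, 41]) cube([81, 20, 1490]);
translate([675, 600, 41]) cube([81, 20, 1490]);
translate([800, 600, 41]) cube([81, 20, 1490]);
translate([925, 600, 41]) cube([81, 20, 1490]);
translate([1050, 600, 41]) cube([81, 20, 1490]);
translate([1175, 600, 41]) cube([81, 20, 1490]);
translate([1300, 600, 41]) cube([81, 20, 1490]);
translate([1425, 600, 41]) cube([81, 20, 1490]);
translate([1550, 600, 41]) cube([81, 20, 1490]);
translate([1675, 600, 41]) cube([81, 20, 1490]);
translate([1800, 600, 41]) cube([81, 20, 1490]);
translate([1925, 600, 41]) cube([81, 20, 1490]);


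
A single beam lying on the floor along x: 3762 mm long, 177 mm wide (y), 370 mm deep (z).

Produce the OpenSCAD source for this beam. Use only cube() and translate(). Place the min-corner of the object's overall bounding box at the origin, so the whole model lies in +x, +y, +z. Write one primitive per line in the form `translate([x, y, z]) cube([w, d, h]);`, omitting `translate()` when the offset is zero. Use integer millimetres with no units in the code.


cube([3762, 177, 370]);


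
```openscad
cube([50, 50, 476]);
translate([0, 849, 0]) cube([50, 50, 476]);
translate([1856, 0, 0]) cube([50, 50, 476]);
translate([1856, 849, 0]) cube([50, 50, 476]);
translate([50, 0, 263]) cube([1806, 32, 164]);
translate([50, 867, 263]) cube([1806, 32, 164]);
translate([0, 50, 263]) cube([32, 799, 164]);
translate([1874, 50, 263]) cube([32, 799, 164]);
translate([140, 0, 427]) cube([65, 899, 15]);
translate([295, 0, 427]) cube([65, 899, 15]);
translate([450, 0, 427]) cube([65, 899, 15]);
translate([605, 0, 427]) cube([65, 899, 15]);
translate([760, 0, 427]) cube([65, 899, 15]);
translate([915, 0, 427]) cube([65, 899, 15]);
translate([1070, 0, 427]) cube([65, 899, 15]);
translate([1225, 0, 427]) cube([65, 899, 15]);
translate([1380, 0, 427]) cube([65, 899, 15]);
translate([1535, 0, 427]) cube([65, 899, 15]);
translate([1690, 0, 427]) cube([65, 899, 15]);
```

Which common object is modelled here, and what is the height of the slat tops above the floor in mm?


A bed frame. The slat-top height is 442 mm.

Four posts, four rails, and a row of slats — a bed frame. Slats sit on the rails at z = 263 + 164 = 427; with slat thickness 15, the top is 442 mm.


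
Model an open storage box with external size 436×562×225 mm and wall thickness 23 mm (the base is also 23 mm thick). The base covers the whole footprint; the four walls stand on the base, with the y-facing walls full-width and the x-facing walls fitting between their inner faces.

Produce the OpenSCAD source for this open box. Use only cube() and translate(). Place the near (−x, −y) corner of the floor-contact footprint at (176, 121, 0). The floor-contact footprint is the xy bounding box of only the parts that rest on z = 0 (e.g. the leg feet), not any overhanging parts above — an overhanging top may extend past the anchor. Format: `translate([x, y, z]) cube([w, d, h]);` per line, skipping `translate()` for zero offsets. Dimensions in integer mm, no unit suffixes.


translate([176, 121, 0]) cube([436, 562, 23]);
translate([176, 121, 23]) cube([436, 23, 202]);
translate([176, 660, 23]) cube([436, 23, 202]);
translate([176, 144, 23]) cube([23, 516, 202]);
translate([589, 144, 23]) cube([23, 516, 202]);


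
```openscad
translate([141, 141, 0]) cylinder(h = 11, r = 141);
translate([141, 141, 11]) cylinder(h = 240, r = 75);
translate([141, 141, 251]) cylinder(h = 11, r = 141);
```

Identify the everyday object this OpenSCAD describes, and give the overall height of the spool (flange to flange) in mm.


A spool. The overall height is 262 mm.

Three coaxial cylinders, large–small–large — a spool. Two 11 mm flanges and a 240 mm core give 11 + 240 + 11 = 262 mm.


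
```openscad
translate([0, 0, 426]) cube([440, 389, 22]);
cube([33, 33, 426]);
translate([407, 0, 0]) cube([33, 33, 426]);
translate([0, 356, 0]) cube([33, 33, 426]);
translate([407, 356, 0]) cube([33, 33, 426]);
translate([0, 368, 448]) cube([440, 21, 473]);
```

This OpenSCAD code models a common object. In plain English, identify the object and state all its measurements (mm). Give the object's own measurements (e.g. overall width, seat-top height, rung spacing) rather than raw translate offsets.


A chair. The seat is a 440×389×22 mm slab with its top at z = 448 mm, on four 33×33 mm corner legs (flush with the seat edges, standing on z = 0). A flat backrest 21 mm thick, 473 mm tall, spans the full seat width and rises from the seat top along its +y edge, rear face flush with the rear of the seat.


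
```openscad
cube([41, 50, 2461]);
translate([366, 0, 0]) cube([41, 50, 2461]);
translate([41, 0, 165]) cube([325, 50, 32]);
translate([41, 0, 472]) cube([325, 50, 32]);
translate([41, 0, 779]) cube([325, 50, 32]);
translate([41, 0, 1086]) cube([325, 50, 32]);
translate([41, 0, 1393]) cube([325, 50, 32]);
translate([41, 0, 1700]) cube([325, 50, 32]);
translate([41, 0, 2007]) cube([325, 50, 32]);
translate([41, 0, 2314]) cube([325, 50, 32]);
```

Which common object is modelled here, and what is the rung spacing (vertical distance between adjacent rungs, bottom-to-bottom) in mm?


A ladder. The rung spacing is 307 mm.

Two tall 41×50 posts with 8 short bars between them — a ladder. Adjacent rungs sit at z = 165 and z = 472, so the spacing is 472 − 165 = 307 mm.


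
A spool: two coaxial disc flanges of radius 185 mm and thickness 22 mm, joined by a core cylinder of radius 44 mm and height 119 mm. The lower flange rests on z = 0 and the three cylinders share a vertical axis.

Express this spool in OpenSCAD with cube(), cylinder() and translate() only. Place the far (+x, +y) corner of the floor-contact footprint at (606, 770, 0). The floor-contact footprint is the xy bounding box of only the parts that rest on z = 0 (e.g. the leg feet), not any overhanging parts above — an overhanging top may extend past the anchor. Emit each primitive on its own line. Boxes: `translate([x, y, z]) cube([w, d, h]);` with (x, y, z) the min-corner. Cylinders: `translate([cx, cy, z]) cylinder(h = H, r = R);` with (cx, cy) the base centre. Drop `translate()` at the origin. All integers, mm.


translate([421, 585, 0]) cylinder(h = 22, r = 185);
translate([421, 585, 22]) cylinder(h = 119, r = 44);
translate([421, 585, 141]) cylinder(h = 22, r = 185);


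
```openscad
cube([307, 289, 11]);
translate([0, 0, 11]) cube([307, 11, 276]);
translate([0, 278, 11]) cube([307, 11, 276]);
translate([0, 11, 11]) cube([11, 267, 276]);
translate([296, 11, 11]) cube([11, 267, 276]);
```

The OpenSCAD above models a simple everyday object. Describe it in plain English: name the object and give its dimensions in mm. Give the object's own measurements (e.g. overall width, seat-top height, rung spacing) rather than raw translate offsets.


An open-topped rectangular box: outside dimensions 307×289×287 mm, with a uniform wall and base thickness of 11 mm. The base is a full 307×289 slab on the floor; four walls sit on top of the base. The front and back walls (the −y and +y sides) span the full width; the two side walls fit between them.


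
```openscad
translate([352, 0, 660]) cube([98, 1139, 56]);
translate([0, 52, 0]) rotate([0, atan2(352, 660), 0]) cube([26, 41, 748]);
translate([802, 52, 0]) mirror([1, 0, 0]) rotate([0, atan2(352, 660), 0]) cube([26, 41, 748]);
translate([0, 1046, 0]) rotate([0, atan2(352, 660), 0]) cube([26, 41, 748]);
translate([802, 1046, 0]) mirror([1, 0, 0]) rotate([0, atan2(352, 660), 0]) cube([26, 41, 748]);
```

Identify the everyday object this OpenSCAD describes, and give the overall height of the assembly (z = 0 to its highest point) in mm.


A sawhorse. The overall height is 716 mm.

A beam across two mirrored pairs of raked legs — a sawhorse. The beam's underside is at z = 660 (matching the legs' vertical rise in atan2(352, 660)) and the beam is 56 mm tall, so its top is at 660 + 56 = 716 mm. The raked legs top out at the beam's underside, so that is the highest point.


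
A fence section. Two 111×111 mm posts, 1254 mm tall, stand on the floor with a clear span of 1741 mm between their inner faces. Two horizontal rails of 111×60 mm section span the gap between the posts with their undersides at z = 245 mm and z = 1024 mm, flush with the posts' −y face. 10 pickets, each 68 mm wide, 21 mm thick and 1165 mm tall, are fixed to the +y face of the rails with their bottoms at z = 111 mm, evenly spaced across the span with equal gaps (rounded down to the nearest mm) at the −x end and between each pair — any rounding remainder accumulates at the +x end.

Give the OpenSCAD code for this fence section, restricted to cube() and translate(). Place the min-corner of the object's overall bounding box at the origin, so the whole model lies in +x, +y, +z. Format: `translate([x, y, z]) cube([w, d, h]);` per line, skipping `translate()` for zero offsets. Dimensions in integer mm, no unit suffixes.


cube([111, 111, 1254]);
translate([1852, 0, 0]) cube([111, 111, 1254]);
translate([111, 0, 245]) cube([1741, 111, 60]);
translate([111, 0, 1024]) cube([1741, 111, 60]);
translate([207, 111, 111]) cube([68, 21, 1165]);
translate([371, 111, 111]) cube([68, 21, 1165]);
translate([535, 111, 111]) cube([68, 21, 1165]);
translate([699, 111, 111]) cube([68, 21, 1165]);
translate([863, 111, 111]) cube([68, 21, 1165]);
translate([1027, 111, 111]) cube([68, 21, 1165]);
translate([1191, 111, 111]) cube([68, 21, 1165]);
translate([1355, 111, 111]) cube([68, 21, 1165]);
translate([1519, 111, 111]) cube([68, 21, 1165]);
translate([1683, 111, 111]) cube([68, 21, 1165]);


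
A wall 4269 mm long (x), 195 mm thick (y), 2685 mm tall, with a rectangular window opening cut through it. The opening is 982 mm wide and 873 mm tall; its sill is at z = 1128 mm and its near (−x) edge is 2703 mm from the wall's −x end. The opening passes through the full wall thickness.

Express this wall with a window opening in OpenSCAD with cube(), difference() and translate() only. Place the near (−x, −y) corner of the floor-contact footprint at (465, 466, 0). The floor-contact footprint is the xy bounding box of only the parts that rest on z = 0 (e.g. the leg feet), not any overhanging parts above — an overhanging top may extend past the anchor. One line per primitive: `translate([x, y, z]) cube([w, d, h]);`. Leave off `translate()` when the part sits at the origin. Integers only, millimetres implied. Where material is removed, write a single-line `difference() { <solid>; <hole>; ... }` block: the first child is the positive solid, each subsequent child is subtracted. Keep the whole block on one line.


difference() { translate([465, 466, 0]) cube([4269, 195, 2685]); translate([3168, 466, 1128]) cube([982, 195, 873]); }


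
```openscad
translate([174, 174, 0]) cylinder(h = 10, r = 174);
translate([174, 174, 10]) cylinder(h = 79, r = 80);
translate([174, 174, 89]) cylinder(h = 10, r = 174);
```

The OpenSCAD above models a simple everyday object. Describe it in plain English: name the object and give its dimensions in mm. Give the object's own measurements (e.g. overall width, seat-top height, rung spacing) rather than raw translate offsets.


A spool: two coaxial disc flanges of radius 174 mm and thickness 10 mm, joined by a core cylinder of radius 80 mm and height 79 mm. The lower flange rests on z = 0 and the three cylinders share a vertical axis.


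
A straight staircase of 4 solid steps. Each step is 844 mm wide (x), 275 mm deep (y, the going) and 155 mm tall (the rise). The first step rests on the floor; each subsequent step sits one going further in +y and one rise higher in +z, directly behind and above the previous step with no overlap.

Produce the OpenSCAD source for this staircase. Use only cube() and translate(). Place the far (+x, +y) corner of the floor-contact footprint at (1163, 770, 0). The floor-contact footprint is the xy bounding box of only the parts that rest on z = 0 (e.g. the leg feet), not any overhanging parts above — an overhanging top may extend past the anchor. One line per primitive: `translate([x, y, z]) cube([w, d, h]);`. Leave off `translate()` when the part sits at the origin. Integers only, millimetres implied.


translate([319, 495, 0]) cube([844, 275, 155]);
translate([319, 770, 155]) cube([844, 275, 155]);
translate([319, 1045, 310]) cube([844, 275, 155]);
translate([319, 1320, 465]) cube([844, 275, 155]);


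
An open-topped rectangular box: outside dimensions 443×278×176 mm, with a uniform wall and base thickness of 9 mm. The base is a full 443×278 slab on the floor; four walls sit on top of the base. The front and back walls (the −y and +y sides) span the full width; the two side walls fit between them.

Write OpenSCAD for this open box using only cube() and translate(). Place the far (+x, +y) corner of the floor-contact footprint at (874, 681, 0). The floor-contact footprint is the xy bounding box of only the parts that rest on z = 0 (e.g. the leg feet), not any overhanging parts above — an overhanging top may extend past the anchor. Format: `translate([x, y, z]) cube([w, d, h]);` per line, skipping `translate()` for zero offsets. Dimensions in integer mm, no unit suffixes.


translate([431, 403, 0]) cube([443, 278, 9]);
translate([431, 403, 9]) cube([443, 9, 167]);
translate([431, 672, 9]) cube([443, 9, 167]);
translate([431, 412, 9]) cube([9, 260, 167]);
translate([865, 412, 9]) cube([9, 260, 167]);


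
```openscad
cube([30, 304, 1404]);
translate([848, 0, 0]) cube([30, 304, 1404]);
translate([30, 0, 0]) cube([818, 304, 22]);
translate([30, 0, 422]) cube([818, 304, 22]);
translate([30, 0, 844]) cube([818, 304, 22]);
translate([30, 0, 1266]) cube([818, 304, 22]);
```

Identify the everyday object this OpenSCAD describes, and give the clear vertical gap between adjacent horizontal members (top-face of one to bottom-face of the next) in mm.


A bookshelf. The clear shelf gap is 400 mm.

Two tall side panels with 4 horizontal boards between them — a bookshelf. The first two shelf undersides are at z = 0 and z = 422; with shelf thickness 22, the clear gap is 422 − 0 − 22 = 400 mm.


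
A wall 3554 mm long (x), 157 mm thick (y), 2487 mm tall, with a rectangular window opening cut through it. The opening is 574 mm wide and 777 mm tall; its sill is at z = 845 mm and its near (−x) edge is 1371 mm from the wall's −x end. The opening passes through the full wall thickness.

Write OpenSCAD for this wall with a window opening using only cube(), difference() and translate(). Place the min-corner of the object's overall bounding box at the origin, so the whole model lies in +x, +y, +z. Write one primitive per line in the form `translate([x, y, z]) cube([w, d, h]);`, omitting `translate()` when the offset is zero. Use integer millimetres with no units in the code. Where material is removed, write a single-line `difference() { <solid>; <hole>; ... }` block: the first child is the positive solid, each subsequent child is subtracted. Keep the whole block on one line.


difference() { cube([3554, 157, 2487]); translate([1371, 0, 845]) cube([574, 157, 777]); }


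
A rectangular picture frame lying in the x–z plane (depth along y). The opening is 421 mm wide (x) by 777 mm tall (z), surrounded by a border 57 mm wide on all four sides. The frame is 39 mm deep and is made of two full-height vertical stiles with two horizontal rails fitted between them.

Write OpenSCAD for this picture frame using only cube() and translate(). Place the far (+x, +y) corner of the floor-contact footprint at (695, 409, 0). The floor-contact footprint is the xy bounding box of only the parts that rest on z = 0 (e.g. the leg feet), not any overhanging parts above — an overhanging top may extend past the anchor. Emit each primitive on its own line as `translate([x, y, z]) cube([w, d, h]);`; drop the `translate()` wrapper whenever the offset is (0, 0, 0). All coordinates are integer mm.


translate([160, 370, 0]) cube([57, 39, 891]);
translate([638, 370, 0]) cube([57, 39, 891]);
translate([217, 370, 0]) cube([421, 39, 57]);
translate([217, 370, 834]) cube([421, 39, 57]);


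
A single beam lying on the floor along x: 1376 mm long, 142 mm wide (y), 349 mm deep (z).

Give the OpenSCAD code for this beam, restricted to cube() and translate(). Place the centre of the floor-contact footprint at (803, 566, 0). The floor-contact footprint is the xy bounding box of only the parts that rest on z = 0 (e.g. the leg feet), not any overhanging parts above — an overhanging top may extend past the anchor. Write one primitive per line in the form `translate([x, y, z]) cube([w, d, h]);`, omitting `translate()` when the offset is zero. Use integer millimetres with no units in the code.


translate([115, 495, 0]) cube([1376, 142, 349]);


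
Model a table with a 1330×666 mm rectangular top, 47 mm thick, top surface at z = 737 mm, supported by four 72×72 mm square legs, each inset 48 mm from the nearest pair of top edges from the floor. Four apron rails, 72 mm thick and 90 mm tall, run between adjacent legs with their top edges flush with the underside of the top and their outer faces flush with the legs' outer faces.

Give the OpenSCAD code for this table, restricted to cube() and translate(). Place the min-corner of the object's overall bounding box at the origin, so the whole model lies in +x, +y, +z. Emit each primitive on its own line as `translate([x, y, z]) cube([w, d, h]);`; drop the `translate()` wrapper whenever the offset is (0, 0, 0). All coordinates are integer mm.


translate([0, 0, 690]) cube([1330, 666, 47]);
translate([48, 48, 0]) cube([72, 72, 690]);
translate([1210, 48, 0]) cube([72, 72, 690]);
translate([48, 546, 0]) cube([72, 72, 690]);
translate([1210, 546, 0]) cube([72, 72, 690]);
translate([120, 48, 600]) cube([1090, 72, 90]);
translate([120, 546, 600]) cube([1090, 72, 90]);
translate([48, 120, 600]) cube([72, 426, 90]);
translate([1210, 120, 600]) cube([72, 426, 90]);


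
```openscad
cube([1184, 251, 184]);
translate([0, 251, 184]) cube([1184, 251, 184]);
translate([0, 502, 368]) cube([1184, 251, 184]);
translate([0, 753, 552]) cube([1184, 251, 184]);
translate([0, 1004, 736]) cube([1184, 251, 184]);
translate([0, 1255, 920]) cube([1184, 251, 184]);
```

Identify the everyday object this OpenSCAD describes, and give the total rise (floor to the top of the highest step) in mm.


A staircase. The total rise is 1104 mm.

6 identical blocks, each offset up and back from the previous — a staircase. Each step is 184 mm tall and there are 6 of them, so the total rise is 6 × 184 = 1104 mm.


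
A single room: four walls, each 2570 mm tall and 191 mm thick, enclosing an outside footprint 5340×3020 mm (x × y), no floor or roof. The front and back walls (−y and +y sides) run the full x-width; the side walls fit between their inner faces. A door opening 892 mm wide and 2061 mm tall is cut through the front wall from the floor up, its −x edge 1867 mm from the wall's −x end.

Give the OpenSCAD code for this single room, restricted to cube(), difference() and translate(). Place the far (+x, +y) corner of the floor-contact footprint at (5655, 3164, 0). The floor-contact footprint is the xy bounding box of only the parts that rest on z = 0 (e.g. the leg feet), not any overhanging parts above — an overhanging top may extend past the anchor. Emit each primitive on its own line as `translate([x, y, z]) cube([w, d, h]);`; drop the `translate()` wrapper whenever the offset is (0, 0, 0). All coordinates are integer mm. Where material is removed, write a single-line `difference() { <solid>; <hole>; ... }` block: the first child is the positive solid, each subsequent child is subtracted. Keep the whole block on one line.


difference() { translate([315, 144, 0]) cube([5340, 191, 2570]); translate([2182, 144, 0]) cube([892, 191, 2061]); }
translate([315, 2973, 0]) cube([5340, 191, 2570]);
translate([315, 335, 0]) cube([191, 2638, 2570]);
translate([5464, 335, 0]) cube([191, 2638, 2570]);


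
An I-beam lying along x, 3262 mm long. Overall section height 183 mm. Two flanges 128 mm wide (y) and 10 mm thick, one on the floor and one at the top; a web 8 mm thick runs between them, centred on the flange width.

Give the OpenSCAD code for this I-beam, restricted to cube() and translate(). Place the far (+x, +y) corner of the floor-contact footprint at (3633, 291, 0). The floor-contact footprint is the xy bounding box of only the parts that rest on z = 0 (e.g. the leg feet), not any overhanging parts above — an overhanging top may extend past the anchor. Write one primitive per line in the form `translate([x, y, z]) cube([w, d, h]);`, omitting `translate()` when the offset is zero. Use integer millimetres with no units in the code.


translate([371, 163, 0]) cube([3262, 128, 10]);
translate([371, 223, 10]) cube([3262, 8, 163]);
translate([371, 163, 173]) cube([3262, 128, 10]);


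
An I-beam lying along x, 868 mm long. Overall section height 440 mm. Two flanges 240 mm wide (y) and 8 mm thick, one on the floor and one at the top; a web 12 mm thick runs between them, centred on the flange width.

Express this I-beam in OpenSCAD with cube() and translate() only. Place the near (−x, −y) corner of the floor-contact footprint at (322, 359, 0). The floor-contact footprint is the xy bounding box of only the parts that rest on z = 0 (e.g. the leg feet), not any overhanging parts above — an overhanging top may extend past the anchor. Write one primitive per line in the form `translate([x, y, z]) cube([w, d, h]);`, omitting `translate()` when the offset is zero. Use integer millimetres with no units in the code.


translate([322, 359, 0]) cube([868, 240, 8]);
translate([322, 473, 8]) cube([868, 12, 424]);
translate([322, 359, 432]) cube([868, 240, 8]);


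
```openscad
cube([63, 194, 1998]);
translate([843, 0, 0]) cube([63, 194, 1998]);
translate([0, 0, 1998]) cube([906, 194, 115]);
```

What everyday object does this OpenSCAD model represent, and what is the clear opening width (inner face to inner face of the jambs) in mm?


A door frame. The clear opening width is 780 mm.

Two 1998 mm tall posts with a header on top — a door frame. The left jamb is 63 mm wide at x = 0; the right jamb starts at x = 843. The clear opening is 843 − 63 = 780 mm.


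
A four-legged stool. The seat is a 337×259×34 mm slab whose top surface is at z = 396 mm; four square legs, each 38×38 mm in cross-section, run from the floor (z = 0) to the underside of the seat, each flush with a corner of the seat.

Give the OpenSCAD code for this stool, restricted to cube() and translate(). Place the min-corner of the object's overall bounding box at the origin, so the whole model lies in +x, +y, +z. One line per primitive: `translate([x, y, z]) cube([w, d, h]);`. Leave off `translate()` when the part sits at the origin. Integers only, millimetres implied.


translate([0, 0, 362]) cube([337, 259, 34]);
cube([38, 38, 362]);
translate([299, 0, 0]) cube([38, 38, 362]);
translate([0, 221, 0]) cube([38, 38, 362]);
translate([299, 221, 0]) cube([38, 38, 362]);
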